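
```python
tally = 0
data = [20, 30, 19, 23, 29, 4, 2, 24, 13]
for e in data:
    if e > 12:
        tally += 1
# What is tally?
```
Trace:
  tally=0
  tally=1, e=20
  tally=2, e=30
  tally=3, e=19
  tally=4, e=23
  tally=5, e=29
  tally=5, e=4
  tally=5, e=2
  tally=6, e=24
  tally=7, e=13

Final answer: 7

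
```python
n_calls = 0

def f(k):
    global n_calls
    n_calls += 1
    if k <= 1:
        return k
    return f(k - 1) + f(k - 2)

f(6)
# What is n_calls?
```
Call trace (a repeated sub-call is expanded the first time; later identical calls just restate its return value):
f(k=6)
  f(k=5)
    f(k=4)
      f(k=3)
        f(k=2)
          f(k=1)
          -> return 1
          f(k=0)
          -> return 0
        -> return 1
        f(k=1)
        -> return 1
      -> return 2
      f(k=2) -> return 1  (same call as traced above)
    -> return 3
    f(k=3) -> return 2  (same call as traced above)
  -> return 5
  f(k=4) -> return 3  (same call as traced above)
-> return 8

n_calls is incremented once per call, so count the calls in each subtree. Let C(k) = number of calls made by f(k).
C(0) = C(1) = 1 (base case, no recursion); C(k) = 1 + C(k - 1) + C(k - 2) otherwise.
C(2) = 1 + C(1) + C(0) = 1 + 1 + 1 = 3
C(3) = 1 + C(2) + C(1) = 1 + 3 + 1 = 5
C(4) = 1 + C(3) + C(2) = 1 + 5 + 3 = 9
C(5) = 1 + C(4) + C(3) = 1 + 9 + 5 = 15
C(6) = 1 + C(5) + C(4) = 1 + 15 + 9 = 25
n_calls = C(6) = 25

Final answer: 25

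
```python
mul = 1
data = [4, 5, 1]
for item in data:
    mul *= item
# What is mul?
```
Trace:
  mul=1
  mul=4, item=4
  mul=20, item=5
  mul=20, item=1

Final answer: 20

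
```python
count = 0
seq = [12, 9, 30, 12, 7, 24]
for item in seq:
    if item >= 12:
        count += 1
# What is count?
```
Trace:
  count=0
  count=1, item=12
  count=1, item=9
  count=2, item=30
  count=3, item=12
  count=3, item=7
  count=4, item=24

Final answer: 4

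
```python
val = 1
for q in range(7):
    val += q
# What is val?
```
Trace:
  val=1
  val=1, q=0
  val=2, q=1
  val=4, q=2
  val=7, q=3
  val=11, q=4
  val=16, q=5
  val=22, q=6

Final answer: 22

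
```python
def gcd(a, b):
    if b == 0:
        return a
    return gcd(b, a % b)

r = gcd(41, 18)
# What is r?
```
Call trace:
gcd(a=41, b=18)
  gcd(a=18, b=5)
    gcd(a=5, b=3)
      gcd(a=3, b=2)
        gcd(a=2, b=1)
          gcd(a=1, b=0)
          -> return 1
        -> return 1
      -> return 1
    -> return 1
  -> return 1
-> return 1

Final answer: 1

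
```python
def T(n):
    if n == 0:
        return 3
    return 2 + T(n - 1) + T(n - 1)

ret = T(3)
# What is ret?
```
Call trace (a repeated sub-call is expanded the first time; later identical calls just restate its return value):
T(n=3)
  T(n=2)
    T(n=1)
      T(n=0)
      -> return 3
      T(n=0)
      -> return 3
    -> return 8
    T(n=1) -> return 8  (same call as traced above)
  -> return 18
  T(n=2) -> return 18  (same call as traced above)
-> return 38

Final answer: 38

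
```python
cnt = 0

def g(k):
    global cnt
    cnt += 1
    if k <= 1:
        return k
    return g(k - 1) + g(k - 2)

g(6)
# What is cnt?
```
Call trace (a repeated sub-call is expanded the first time; later identical calls just restate its return value):
g(k=6)
  g(k=5)
    g(k=4)
      g(k=3)
        g(k=2)
          g(k=1)
          -> return 1
          g(k=0)
          -> return 0
        -> return 1
        g(k=1)
        -> return 1
      -> return 2
      g(k=2) -> return 1  (same call as traced above)
    -> return 3
    g(k=3) -> return 2  (same call as traced above)
  -> return 5
  g(k=4) -> return 3  (same call as traced above)
-> return 8

cnt is incremented once per call, so count the calls in each subtree. Let C(k) = number of calls made by g(k).
C(0) = C(1) = 1 (base case, no recursion); C(k) = 1 + C(k - 1) + C(k - 2) otherwise.
C(2) = 1 + C(1) + C(0) = 1 + 1 + 1 = 3
C(3) = 1 + C(2) + C(1) = 1 + 3 + 1 = 5
C(4) = 1 + C(3) + C(2) = 1 + 5 + 3 = 9
C(5) = 1 + C(4) + C(3) = 1 + 9 + 5 = 15
C(6) = 1 + C(5) + C(4) = 1 + 15 + 9 = 25
cnt = C(6) = 25

Final answer: 25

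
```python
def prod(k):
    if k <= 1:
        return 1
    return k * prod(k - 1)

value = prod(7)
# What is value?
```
Call trace:
prod(k=7)
  prod(k=6)
    prod(k=5)
      prod(k=4)
        prod(k=3)
          prod(k=2)
            prod(k=1)
            -> return 1
          -> return 2
        -> return 6
      -> return 24
    -> return 120
  -> return 720
-> return 5040

Final answer: 5040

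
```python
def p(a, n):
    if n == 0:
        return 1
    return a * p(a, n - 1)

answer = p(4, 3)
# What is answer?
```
Call trace:
p(a=4, n=3)
  p(a=4, n=2)
    p(a=4, n=1)
      p(a=4, n=0)
      -> return 1
    -> return 4
  -> return 16
-> return 64

Final answer: 64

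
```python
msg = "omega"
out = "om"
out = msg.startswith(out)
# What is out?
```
Trace:
  msg='omega'
  msg='omega', out='om'
  msg='omega', out=True

Final answer: True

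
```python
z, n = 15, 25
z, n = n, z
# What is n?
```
Trace:
  z=15, n=25
  z=25, n=15

Final answer: 15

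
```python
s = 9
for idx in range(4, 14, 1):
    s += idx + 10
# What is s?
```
Trace:
  s=9
  s=23, idx=4
  s=38, idx=5
  s=54, idx=6
  s=71, idx=7
  s=89, idx=8
  s=108, idx=9
  s=128, idx=10
  s=149, idx=11
  s=171, idx=12
  s=194, idx=13

Final answer: 194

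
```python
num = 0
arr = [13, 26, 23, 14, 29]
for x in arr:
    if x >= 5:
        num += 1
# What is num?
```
Trace:
  num=0
  num=1, x=13
  num=2, x=26
  num=3, x=23
  num=4, x=14
  num=5, x=29

Final answer: 5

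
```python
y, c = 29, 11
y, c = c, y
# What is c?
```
Trace:
  y=29, c=11
  y=11, c=29

Final answer: 29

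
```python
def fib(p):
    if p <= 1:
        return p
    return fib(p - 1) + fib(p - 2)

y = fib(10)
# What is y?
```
Call trace (a repeated sub-call is expanded the first time; later identical calls just restate its return value):
fib(p=10)
  fib(p=9)
    fib(p=8)
      fib(p=7)
        fib(p=6)
          fib(p=5)
            fib(p=4)
              fib(p=3)
                fib(p=2)
                  fib(p=1)
                  -> return 1
                  fib(p=0)
                  -> return 0
                -> return 1
                fib(p=1)
                -> return 1
              -> return 2
              fib(p=2) -> return 1  (same call as traced above)
            -> return 3
            fib(p=3) -> return 2  (same call as traced above)
          -> return 5
          fib(p=4) -> return 3  (same call as traced above)
        -> return 8
        fib(p=5) -> return 5  (same call as traced above)
      -> return 13
      fib(p=6) -> return 8  (same call as traced above)
    -> return 21
    fib(p=7) -> return 13  (same call as traced above)
  -> return 34
  fib(p=8) -> return 21  (same call as traced above)
-> return 55

Final answer: 55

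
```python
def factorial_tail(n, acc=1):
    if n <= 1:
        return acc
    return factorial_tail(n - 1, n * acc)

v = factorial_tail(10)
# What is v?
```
Call trace:
factorial_tail(n=10, acc=1)
  factorial_tail(n=9, acc=10)
    factorial_tail(n=8, acc=90)
      factorial_tail(n=7, acc=720)
        factorial_tail(n=6, acc=5040)
          factorial_tail(n=5, acc=30240)
            factorial_tail(n=4, acc=151200)
              factorial_tail(n=3, acc=604800)
                factorial_tail(n=2, acc=1814400)
                  factorial_tail(n=1, acc=3628800)
                  -> return 3628800
                -> return 3628800
              -> return 3628800
            -> return 3628800
          -> return 3628800
        -> return 3628800
      -> return 3628800
    -> return 3628800
  -> return 3628800
-> return 3628800

Final answer: 3628800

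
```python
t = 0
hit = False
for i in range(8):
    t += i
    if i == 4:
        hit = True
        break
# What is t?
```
Trace:
  t=0
  t=0, hit=False
  t=0, hit=False, i=0
  t=1, hit=False, i=1
  t=3, hit=False, i=2
  t=6, hit=False, i=3
  t=10, hit=True, i=4

Final answer: 10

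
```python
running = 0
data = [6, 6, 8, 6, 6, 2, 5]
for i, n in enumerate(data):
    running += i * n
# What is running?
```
Trace:
  running=0
  running=0, i=0, n=6
  running=6, i=1, n=6
  running=22, i=2, n=8
  running=40, i=3, n=6
  running=64, i=4, n=6
  running=74, i=5, n=2
  running=104, i=6, n=5

Final answer: 104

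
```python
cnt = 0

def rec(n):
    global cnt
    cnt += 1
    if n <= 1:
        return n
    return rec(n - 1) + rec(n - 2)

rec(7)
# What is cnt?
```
Call trace (a repeated sub-call is expanded the first time; later identical calls just restate its return value):
rec(n=7)
  rec(n=6)
    rec(n=5)
      rec(n=4)
        rec(n=3)
          rec(n=2)
            rec(n=1)
            -> return 1
            rec(n=0)
            -> return 0
          -> return 1
          rec(n=1)
          -> return 1
        -> return 2
        rec(n=2) -> return 1  (same call as traced above)
      -> return 3
      rec(n=3) -> return 2  (same call as traced above)
    -> return 5
    rec(n=4) -> return 3  (same call as traced above)
  -> return 8
  rec(n=5) -> return 5  (same call as traced above)
-> return 13

cnt is incremented once per call, so count the calls in each subtree. Let C(n) = number of calls made by rec(n).
C(0) = C(1) = 1 (base case, no recursion); C(n) = 1 + C(n - 1) + C(n - 2) otherwise.
C(2) = 1 + C(1) + C(0) = 1 + 1 + 1 = 3
C(3) = 1 + C(2) + C(1) = 1 + 3 + 1 = 5
C(4) = 1 + C(3) + C(2) = 1 + 5 + 3 = 9
C(5) = 1 + C(4) + C(3) = 1 + 9 + 5 = 15
C(6) = 1 + C(5) + C(4) = 1 + 15 + 9 = 25
C(7) = 1 + C(6) + C(5) = 1 + 25 + 15 = 41
cnt = C(7) = 41

Final answer: 41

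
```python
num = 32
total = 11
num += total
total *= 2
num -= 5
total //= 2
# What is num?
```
Trace:
  num=32
  num=32, total=11
  num=43, total=11
  num=43, total=22
  num=38, total=22
  num=38, total=11

Final answer: 38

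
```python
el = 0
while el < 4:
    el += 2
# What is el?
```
Trace:
  el=0
  el=2
  el=4

Final answer: 4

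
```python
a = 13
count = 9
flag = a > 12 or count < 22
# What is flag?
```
Trace:
  a=13
  a=13, count=9
  a=13, count=9, flag=True

Final answer: True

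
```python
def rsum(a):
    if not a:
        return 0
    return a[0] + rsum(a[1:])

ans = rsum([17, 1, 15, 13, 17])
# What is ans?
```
Call trace:
rsum(a=[17, 1, 15, 13, 17])
  rsum(a=[1, 15, 13, 17])
    rsum(a=[15, 13, 17])
      rsum(a=[13, 17])
        rsum(a=[17])
          rsum(a=[])
          -> return 0
        -> return 17
      -> return 30
    -> return 45
  -> return 46
-> return 63

Final answer: 63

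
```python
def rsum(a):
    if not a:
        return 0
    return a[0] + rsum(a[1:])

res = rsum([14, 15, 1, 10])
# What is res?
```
Call trace:
rsum(a=[14, 15, 1, 10])
  rsum(a=[15, 1, 10])
    rsum(a=[1, 10])
      rsum(a=[10])
        rsum(a=[])
        -> return 0
      -> return 10
    -> return 11
  -> return 26
-> return 40

Final answer: 40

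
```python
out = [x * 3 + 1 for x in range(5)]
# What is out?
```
Trace:
  x=0
  x=1
  x=2
  x=3
  x=4
  out=[1, 4, 7, 10, 13]

Final answer: [1, 4, 7, 10, 13]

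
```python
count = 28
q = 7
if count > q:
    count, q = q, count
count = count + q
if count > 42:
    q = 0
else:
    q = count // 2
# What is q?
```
Trace:
  count=28
  count=28, q=7
  count=7, q=28
  count=35, q=28
  count=35, q=17

Final answer: 17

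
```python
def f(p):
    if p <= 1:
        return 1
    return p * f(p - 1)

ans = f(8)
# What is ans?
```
Call trace:
f(p=8)
  f(p=7)
    f(p=6)
      f(p=5)
        f(p=4)
          f(p=3)
            f(p=2)
              f(p=1)
              -> return 1
            -> return 2
          -> return 6
        -> return 24
      -> return 120
    -> return 720
  -> return 5040
-> return 40320

Final answer: 40320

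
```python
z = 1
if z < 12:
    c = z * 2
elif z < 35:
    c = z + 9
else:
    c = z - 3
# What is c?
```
Trace:
  z=1
  z=1, c=2

Final answer: 2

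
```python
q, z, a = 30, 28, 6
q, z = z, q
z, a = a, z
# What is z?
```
Trace:
  q=30, z=28, a=6
  q=28, z=30, a=6
  q=28, z=6, a=30

Final answer: 6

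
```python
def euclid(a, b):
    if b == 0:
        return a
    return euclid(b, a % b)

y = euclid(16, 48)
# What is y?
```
Call trace:
euclid(a=16, b=48)
  euclid(a=48, b=16)
    euclid(a=16, b=0)
    -> return 16
  -> return 16
-> return 16

Final answer: 16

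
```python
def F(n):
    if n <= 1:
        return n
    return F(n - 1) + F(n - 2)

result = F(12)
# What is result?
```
Call trace (a repeated sub-call is expanded the first time; later identical calls just restate its return value):
F(n=12)
  F(n=11)
    F(n=10)
      F(n=9)
        F(n=8)
          F(n=7)
            F(n=6)
              F(n=5)
                F(n=4)
                  F(n=3)
                    F(n=2)
                      F(n=1)
                      -> return 1
                      F(n=0)
                      -> return 0
                    -> return 1
                    F(n=1)
                    -> return 1
                  -> return 2
                  F(n=2) -> return 1  (same call as traced above)
                -> return 3
                F(n=3) -> return 2  (same call as traced above)
              -> return 5
              F(n=4) -> return 3  (same call as traced above)
            -> return 8
            F(n=5) -> return 5  (same call as traced above)
          -> return 13
          F(n=6) -> return 8  (same call as traced above)
        -> return 21
        F(n=7) -> return 13  (same call as traced above)
      -> return 34
      F(n=8) -> return 21  (same call as traced above)
    -> return 55
    F(n=9) -> return 34  (same call as traced above)
  -> return 89
  F(n=10) -> return 55  (same call as traced above)
-> return 144

Final answer: 144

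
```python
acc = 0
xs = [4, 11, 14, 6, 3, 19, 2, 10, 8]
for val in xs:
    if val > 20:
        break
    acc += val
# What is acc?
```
Trace:
  acc=0
  acc=4, val=4
  acc=15, val=11
  acc=29, val=14
  acc=35, val=6
  acc=38, val=3
  acc=57, val=19
  acc=59, val=2
  acc=69, val=10
  acc=77, val=8

Final answer: 77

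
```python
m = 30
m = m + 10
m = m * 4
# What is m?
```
Trace:
  m=30
  m=40
  m=160

Final answer: 160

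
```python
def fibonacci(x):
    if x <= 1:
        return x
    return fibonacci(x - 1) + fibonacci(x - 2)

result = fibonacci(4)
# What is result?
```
Call trace (a repeated sub-call is expanded the first time; later identical calls just restate its return value):
fibonacci(x=4)
  fibonacci(x=3)
    fibonacci(x=2)
      fibonacci(x=1)
      -> return 1
      fibonacci(x=0)
      -> return 0
    -> return 1
    fibonacci(x=1)
    -> return 1
  -> return 2
  fibonacci(x=2) -> return 1  (same call as traced above)
-> return 3

Final answer: 3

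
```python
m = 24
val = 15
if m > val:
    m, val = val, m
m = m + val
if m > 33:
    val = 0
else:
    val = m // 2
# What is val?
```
Trace:
  m=24
  m=24, val=15
  m=15, val=24
  m=39, val=24
  m=39, val=0

Final answer: 0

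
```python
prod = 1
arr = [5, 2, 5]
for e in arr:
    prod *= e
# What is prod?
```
Trace:
  prod=1
  prod=5, e=5
  prod=10, e=2
  prod=50, e=5

Final answer: 50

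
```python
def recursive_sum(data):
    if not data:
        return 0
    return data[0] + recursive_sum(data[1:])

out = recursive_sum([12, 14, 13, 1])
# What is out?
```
Call trace:
recursive_sum(data=[12, 14, 13, 1])
  recursive_sum(data=[14, 13, 1])
    recursive_sum(data=[13, 1])
      recursive_sum(data=[1])
        recursive_sum(data=[])
        -> return 0
      -> return 1
    -> return 14
  -> return 28
-> return 40

Final answer: 40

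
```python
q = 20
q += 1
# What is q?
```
Trace:
  q=20
  q=21

Final answer: 21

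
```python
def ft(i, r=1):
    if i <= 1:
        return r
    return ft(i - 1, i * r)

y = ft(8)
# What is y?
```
Call trace:
ft(i=8, r=1)
  ft(i=7, r=8)
    ft(i=6, r=56)
      ft(i=5, r=336)
        ft(i=4, r=1680)
          ft(i=3, r=6720)
            ft(i=2, r=20160)
              ft(i=1, r=40320)
              -> return 40320
            -> return 40320
          -> return 40320
        -> return 40320
      -> return 40320
    -> return 40320
  -> return 40320
-> return 40320

Final answer: 40320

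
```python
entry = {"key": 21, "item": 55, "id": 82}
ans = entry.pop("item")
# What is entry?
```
Trace:
  entry={'key': 21, 'item': 55, 'id': 82}
  entry={'key': 21, 'id': 82}, ans=55

Final answer: {'key': 21, 'id': 82}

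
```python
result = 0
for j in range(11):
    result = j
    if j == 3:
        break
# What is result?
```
Trace:
  result=0
  result=0, j=0
  result=1, j=1
  result=2, j=2
  result=3, j=3

Final answer: 3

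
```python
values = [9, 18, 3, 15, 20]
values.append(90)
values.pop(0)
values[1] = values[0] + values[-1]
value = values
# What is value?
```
Trace:
  values=[9, 18, 3, 15, 20]
  values=[9, 18, 3, 15, 20, 90]
  values=[18, 3, 15, 20, 90]
  values=[18, 108, 15, 20, 90]
  values=[18, 108, 15, 20, 90], value=[18, 108, 15, 20, 90]

Final answer: [18, 108, 15, 20, 90]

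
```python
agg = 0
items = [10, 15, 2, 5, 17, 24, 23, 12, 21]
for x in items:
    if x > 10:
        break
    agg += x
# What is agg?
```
Trace:
  agg=0
  agg=10, x=10
  agg=10, x=15

Final answer: 10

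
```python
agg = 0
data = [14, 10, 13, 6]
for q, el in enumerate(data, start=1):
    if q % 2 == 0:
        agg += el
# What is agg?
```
Trace:
  agg=0
  agg=0, q=1, el=14
  agg=10, q=2, el=10
  agg=10, q=3, el=13
  agg=16, q=4, el=6

Final answer: 16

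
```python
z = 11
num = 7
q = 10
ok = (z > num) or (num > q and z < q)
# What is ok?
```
Trace:
  z=11
  z=11, num=7
  z=11, num=7, q=10
  z=11, num=7, q=10, ok=True

Final answer: True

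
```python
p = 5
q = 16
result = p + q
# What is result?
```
Trace:
  p=5
  p=5, q=16
  p=5, q=16, result=21

Final answer: 21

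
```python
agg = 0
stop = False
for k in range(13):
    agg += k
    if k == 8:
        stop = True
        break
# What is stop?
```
Trace:
  agg=0
  agg=0, stop=False
  agg=0, stop=False, k=0
  agg=1, stop=False, k=1
  agg=3, stop=False, k=2
  agg=6, stop=False, k=3
  agg=10, stop=False, k=4
  agg=15, stop=False, k=5
  agg=21, stop=False, k=6
  agg=28, stop=False, k=7
  agg=36, stop=True, k=8

Final answer: True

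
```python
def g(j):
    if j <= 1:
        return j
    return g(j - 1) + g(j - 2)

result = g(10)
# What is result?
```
Call trace (a repeated sub-call is expanded the first time; later identical calls just restate its return value):
g(j=10)
  g(j=9)
    g(j=8)
      g(j=7)
        g(j=6)
          g(j=5)
            g(j=4)
              g(j=3)
                g(j=2)
                  g(j=1)
                  -> return 1
                  g(j=0)
                  -> return 0
                -> return 1
                g(j=1)
                -> return 1
              -> return 2
              g(j=2) -> return 1  (same call as traced above)
            -> return 3
            g(j=3) -> return 2  (same call as traced above)
          -> return 5
          g(j=4) -> return 3  (same call as traced above)
        -> return 8
        g(j=5) -> return 5  (same call as traced above)
      -> return 13
      g(j=6) -> return 8  (same call as traced above)
    -> return 21
    g(j=7) -> return 13  (same call as traced above)
  -> return 34
  g(j=8) -> return 21  (same call as traced above)
-> return 55

Final answer: 55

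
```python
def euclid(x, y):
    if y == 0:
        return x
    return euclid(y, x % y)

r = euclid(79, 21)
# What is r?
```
Call trace:
euclid(x=79, y=21)
  euclid(x=21, y=16)
    euclid(x=16, y=5)
      euclid(x=5, y=1)
        euclid(x=1, y=0)
        -> return 1
      -> return 1
    -> return 1
  -> return 1
-> return 1

Final answer: 1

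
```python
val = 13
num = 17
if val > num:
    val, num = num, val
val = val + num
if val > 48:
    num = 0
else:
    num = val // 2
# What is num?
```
Trace:
  val=13
  val=13, num=17
  val=13, num=17
  val=30, num=17
  val=30, num=15

Final answer: 15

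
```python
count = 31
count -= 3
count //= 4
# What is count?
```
Trace:
  count=31
  count=28
  count=7

Final answer: 7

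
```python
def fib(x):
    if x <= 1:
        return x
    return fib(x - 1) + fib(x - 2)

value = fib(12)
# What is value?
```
Call trace (a repeated sub-call is expanded the first time; later identical calls just restate its return value):
fib(x=12)
  fib(x=11)
    fib(x=10)
      fib(x=9)
        fib(x=8)
          fib(x=7)
            fib(x=6)
              fib(x=5)
                fib(x=4)
                  fib(x=3)
                    fib(x=2)
                      fib(x=1)
                      -> return 1
                      fib(x=0)
                      -> return 0
                    -> return 1
                    fib(x=1)
                    -> return 1
                  -> return 2
                  fib(x=2) -> return 1  (same call as traced above)
                -> return 3
                fib(x=3) -> return 2  (same call as traced above)
              -> return 5
              fib(x=4) -> return 3  (same call as traced above)
            -> return 8
            fib(x=5) -> return 5  (same call as traced above)
          -> return 13
          fib(x=6) -> return 8  (same call as traced above)
        -> return 21
        fib(x=7) -> return 13  (same call as traced above)
      -> return 34
      fib(x=8) -> return 21  (same call as traced above)
    -> return 55
    fib(x=9) -> return 34  (same call as traced above)
  -> return 89
  fib(x=10) -> return 55  (same call as traced above)
-> return 144

Final answer: 144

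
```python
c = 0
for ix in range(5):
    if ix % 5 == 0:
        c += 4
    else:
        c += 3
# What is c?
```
Trace:
  c=0
  c=4, ix=0
  c=7, ix=1
  c=10, ix=2
  c=13, ix=3
  c=16, ix=4

Final answer: 16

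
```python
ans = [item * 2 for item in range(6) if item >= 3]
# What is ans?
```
Trace:
  item=0
  item=1
  item=2
  item=3
  item=4
  item=5
  ans=[6, 8, 10]

Final answer: [6, 8, 10]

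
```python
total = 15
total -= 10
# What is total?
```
Trace:
  total=15
  total=5

Final answer: 5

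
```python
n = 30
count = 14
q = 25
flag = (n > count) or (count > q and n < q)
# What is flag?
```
Trace:
  n=30
  n=30, count=14
  n=30, count=14, q=25
  n=30, count=14, q=25, flag=True

Final answer: True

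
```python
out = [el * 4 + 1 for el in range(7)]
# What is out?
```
Trace:
  el=0
  el=1
  el=2
  el=3
  el=4
  el=5
  el=6
  out=[1, 5, 9, 13, 17, 21, 25]

Final answer: [1, 5, 9, 13, 17, 21, 25]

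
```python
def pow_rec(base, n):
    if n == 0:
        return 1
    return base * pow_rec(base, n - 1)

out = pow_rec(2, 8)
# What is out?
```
Call trace:
pow_rec(base=2, n=8)
  pow_rec(base=2, n=7)
    pow_rec(base=2, n=6)
      pow_rec(base=2, n=5)
        pow_rec(base=2, n=4)
          pow_rec(base=2, n=3)
            pow_rec(base=2, n=2)
              pow_rec(base=2, n=1)
                pow_rec(base=2, n=0)
                -> return 1
              -> return 2
            -> return 4
          -> return 8
        -> return 16
      -> return 32
    -> return 64
  -> return 128
-> return 256

Final answer: 256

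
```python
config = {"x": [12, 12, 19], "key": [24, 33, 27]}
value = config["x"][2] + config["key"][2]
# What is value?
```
Trace:
  config={'x': [12, 12, 19], 'key': [24, 33, 27]}
  config={'x': [12, 12, 19], 'key': [24, 33, 27]}, value=46

Final answer: 46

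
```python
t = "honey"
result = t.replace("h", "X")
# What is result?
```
Trace:
  t='honey'
  t='honey', result='Xoney'

Final answer: 'Xoney'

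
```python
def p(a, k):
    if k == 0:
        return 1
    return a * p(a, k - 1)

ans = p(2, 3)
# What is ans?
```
Call trace:
p(a=2, k=3)
  p(a=2, k=2)
    p(a=2, k=1)
      p(a=2, k=0)
      -> return 1
    -> return 2
  -> return 4
-> return 8

Final answer: 8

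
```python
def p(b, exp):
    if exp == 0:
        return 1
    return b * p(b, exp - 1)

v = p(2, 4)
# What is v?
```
Call trace:
p(b=2, exp=4)
  p(b=2, exp=3)
    p(b=2, exp=2)
      p(b=2, exp=1)
        p(b=2, exp=0)
        -> return 1
      -> return 2
    -> return 4
  -> return 8
-> return 16

Final answer: 16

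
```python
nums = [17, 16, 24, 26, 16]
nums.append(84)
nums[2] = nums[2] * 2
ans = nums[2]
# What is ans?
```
Trace:
  nums=[17, 16, 24, 26, 16]
  nums=[17, 16, 24, 26, 16, 84]
  nums=[17, 16, 48, 26, 16, 84]
  nums=[17, 16, 48, 26, 16, 84], ans=48

Final answer: 48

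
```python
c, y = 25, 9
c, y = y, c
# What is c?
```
Trace:
  c=25, y=9
  c=9, y=25

Final answer: 9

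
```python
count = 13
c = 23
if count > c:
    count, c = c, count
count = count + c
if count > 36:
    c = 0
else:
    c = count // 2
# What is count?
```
Trace:
  count=13
  count=13, c=23
  count=13, c=23
  count=36, c=23
  count=36, c=18

Final answer: 36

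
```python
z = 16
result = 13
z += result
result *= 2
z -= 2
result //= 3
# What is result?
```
Trace:
  z=16
  z=16, result=13
  z=29, result=13
  z=29, result=26
  z=27, result=26
  z=27, result=8

Final answer: 8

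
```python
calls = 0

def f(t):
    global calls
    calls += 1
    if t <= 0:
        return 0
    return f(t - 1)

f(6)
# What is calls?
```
Call trace:
f(t=6)
  f(t=5)
    f(t=4)
      f(t=3)
        f(t=2)
          f(t=1)
            f(t=0)
            -> return 0
          -> return 0
        -> return 0
      -> return 0
    -> return 0
  -> return 0
-> return 0

calls is incremented once per call. f is entered once for each t = 6, 5, 4, 3, 2, 1, 0 (the t <= 0 call returns without recursing), i.e. 6 + 1 calls.
calls = 7

Final answer: 7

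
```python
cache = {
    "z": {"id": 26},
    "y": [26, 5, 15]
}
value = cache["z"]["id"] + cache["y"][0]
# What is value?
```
Trace:
  cache={'z': {'id': 26}, 'y': [26, 5, 15]}
  cache={'z': {'id': 26}, 'y': [26, 5, 15]}, value=52

Final answer: 52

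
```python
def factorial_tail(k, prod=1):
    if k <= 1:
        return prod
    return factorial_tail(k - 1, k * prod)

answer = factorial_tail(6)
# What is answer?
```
Call trace:
factorial_tail(k=6, prod=1)
  factorial_tail(k=5, prod=6)
    factorial_tail(k=4, prod=30)
      factorial_tail(k=3, prod=120)
        factorial_tail(k=2, prod=360)
          factorial_tail(k=1, prod=720)
          -> return 720
        -> return 720
      -> return 720
    -> return 720
  -> return 720
-> return 720

Final answer: 720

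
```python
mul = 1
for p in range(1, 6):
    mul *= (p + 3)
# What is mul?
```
Trace:
  mul=1
  mul=4, p=1
  mul=20, p=2
  mul=120, p=3
  mul=840, p=4
  mul=6720, p=5

Final answer: 6720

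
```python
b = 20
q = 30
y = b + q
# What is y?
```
Trace:
  b=20
  b=20, q=30
  b=20, q=30, y=50

Final answer: 50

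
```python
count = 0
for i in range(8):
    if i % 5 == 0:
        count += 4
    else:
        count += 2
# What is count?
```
Trace:
  count=0
  count=4, i=0
  count=6, i=1
  count=8, i=2
  count=10, i=3
  count=12, i=4
  count=16, i=5
  count=18, i=6
  count=20, i=7

Final answer: 20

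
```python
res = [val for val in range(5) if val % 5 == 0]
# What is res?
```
Trace:
  val=0
  val=1
  val=2
  val=3
  val=4
  res=[0]

Final answer: [0]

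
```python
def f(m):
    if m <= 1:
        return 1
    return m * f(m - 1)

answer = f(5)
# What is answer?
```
Call trace:
f(m=5)
  f(m=4)
    f(m=3)
      f(m=2)
        f(m=1)
        -> return 1
      -> return 2
    -> return 6
  -> return 24
-> return 120

Final answer: 120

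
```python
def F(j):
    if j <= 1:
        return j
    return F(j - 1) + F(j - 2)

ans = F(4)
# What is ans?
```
Call trace (a repeated sub-call is expanded the first time; later identical calls just restate its return value):
F(j=4)
  F(j=3)
    F(j=2)
      F(j=1)
      -> return 1
      F(j=0)
      -> return 0
    -> return 1
    F(j=1)
    -> return 1
  -> return 2
  F(j=2) -> return 1  (same call as traced above)
-> return 3

Final answer: 3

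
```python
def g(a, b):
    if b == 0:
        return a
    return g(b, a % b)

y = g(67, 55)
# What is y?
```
Call trace:
g(a=67, b=55)
  g(a=55, b=12)
    g(a=12, b=7)
      g(a=7, b=5)
        g(a=5, b=2)
          g(a=2, b=1)
            g(a=1, b=0)
            -> return 1
          -> return 1
        -> return 1
      -> return 1
    -> return 1
  -> return 1
-> return 1

Final answer: 1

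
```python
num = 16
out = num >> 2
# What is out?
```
Trace:
  num=16
  num=16, out=4

Final answer: 4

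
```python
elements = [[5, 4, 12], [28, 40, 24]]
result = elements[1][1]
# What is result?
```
Trace:
  elements=[[5, 4, 12], [28, 40, 24]]
  elements=[[5, 4, 12], [28, 40, 24]], result=40

Final answer: 40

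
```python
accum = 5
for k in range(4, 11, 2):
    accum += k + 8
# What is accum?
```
Trace:
  accum=5
  accum=17, k=4
  accum=31, k=6
  accum=47, k=8
  accum=65, k=10

Final answer: 65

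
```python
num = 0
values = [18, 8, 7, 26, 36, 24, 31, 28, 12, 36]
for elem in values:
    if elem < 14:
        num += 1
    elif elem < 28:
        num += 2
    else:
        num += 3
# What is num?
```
Trace:
  num=0
  num=2, elem=18
  num=3, elem=8
  num=4, elem=7
  num=6, elem=26
  num=9, elem=36
  num=11, elem=24
  num=14, elem=31
  num=17, elem=28
  num=18, elem=12
  num=21, elem=36

Final answer: 21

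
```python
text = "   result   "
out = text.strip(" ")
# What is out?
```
Trace:
  text='   result   '
  text='   result   ', out='result'

Final answer: 'result'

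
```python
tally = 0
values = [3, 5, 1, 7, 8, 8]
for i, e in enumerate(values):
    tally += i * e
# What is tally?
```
Trace:
  tally=0
  tally=0, i=0, e=3
  tally=5, i=1, e=5
  tally=7, i=2, e=1
  tally=28, i=3, e=7
  tally=60, i=4, e=8
  tally=100, i=5, e=8

Final answer: 100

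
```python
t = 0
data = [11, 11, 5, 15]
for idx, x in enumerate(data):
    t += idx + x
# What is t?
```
Trace:
  t=0
  t=11, idx=0, x=11
  t=23, idx=1, x=11
  t=30, idx=2, x=5
  t=48, idx=3, x=15

Final answer: 48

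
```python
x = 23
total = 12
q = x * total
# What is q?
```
Trace:
  x=23
  x=23, total=12
  x=23, total=12, q=276

Final answer: 276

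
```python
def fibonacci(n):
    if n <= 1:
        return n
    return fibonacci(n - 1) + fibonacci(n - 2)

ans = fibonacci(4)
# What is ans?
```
Call trace (a repeated sub-call is expanded the first time; later identical calls just restate its return value):
fibonacci(n=4)
  fibonacci(n=3)
    fibonacci(n=2)
      fibonacci(n=1)
      -> return 1
      fibonacci(n=0)
      -> return 0
    -> return 1
    fibonacci(n=1)
    -> return 1
  -> return 2
  fibonacci(n=2) -> return 1  (same call as traced above)
-> return 3

Final answer: 3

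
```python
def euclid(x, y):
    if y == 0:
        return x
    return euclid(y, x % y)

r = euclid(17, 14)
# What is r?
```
Call trace:
euclid(x=17, y=14)
  euclid(x=14, y=3)
    euclid(x=3, y=2)
      euclid(x=2, y=1)
        euclid(x=1, y=0)
        -> return 1
      -> return 1
    -> return 1
  -> return 1
-> return 1

Final answer: 1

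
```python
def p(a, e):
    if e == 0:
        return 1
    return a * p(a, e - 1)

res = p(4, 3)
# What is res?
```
Call trace:
p(a=4, e=3)
  p(a=4, e=2)
    p(a=4, e=1)
      p(a=4, e=0)
      -> return 1
    -> return 4
  -> return 16
-> return 64

Final answer: 64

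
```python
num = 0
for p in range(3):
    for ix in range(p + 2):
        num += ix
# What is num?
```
Trace:
  num=0
  num=0, p=0, ix=0
  num=1, p=0, ix=1
  num=1, p=1, ix=0
  num=2, p=1, ix=1
  num=4, p=1, ix=2
  num=4, p=2, ix=0
  num=5, p=2, ix=1
  num=7, p=2, ix=2
  num=10, p=2, ix=3

Final answer: 10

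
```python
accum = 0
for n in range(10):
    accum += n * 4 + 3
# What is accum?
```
Trace:
  accum=0
  accum=3, n=0
  accum=10, n=1
  accum=21, n=2
  accum=36, n=3
  accum=55, n=4
  accum=78, n=5
  accum=105, n=6
  accum=136, n=7
  accum=171, n=8
  accum=210, n=9

Final answer: 210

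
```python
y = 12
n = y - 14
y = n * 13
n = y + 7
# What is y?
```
Trace:
  y=12
  y=12, n=-2
  y=-26, n=-2
  y=-26, n=-19

Final answer: -26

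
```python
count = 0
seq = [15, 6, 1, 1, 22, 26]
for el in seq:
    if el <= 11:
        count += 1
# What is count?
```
Trace:
  count=0
  count=0, el=15
  count=1, el=6
  count=2, el=1
  count=3, el=1
  count=3, el=22
  count=3, el=26

Final answer: 3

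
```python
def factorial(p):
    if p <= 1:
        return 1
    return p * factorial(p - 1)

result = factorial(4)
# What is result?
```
Call trace:
factorial(p=4)
  factorial(p=3)
    factorial(p=2)
      factorial(p=1)
      -> return 1
    -> return 2
  -> return 6
-> return 24

Final answer: 24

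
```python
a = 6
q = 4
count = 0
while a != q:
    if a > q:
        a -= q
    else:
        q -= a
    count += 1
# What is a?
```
Trace:
  a=6
  a=6, q=4
  a=6, q=4, count=0
  a=2, q=4, count=1
  a=2, q=2, count=2

Final answer: 2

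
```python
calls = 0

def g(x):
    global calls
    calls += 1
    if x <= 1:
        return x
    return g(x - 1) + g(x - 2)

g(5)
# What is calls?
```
Call trace (a repeated sub-call is expanded the first time; later identical calls just restate its return value):
g(x=5)
  g(x=4)
    g(x=3)
      g(x=2)
        g(x=1)
        -> return 1
        g(x=0)
        -> return 0
      -> return 1
      g(x=1)
      -> return 1
    -> return 2
    g(x=2) -> return 1  (same call as traced above)
  -> return 3
  g(x=3) -> return 2  (same call as traced above)
-> return 5

calls is incremented once per call, so count the calls in each subtree. Let C(x) = number of calls made by g(x).
C(0) = C(1) = 1 (base case, no recursion); C(x) = 1 + C(x - 1) + C(x - 2) otherwise.
C(2) = 1 + C(1) + C(0) = 1 + 1 + 1 = 3
C(3) = 1 + C(2) + C(1) = 1 + 3 + 1 = 5
C(4) = 1 + C(3) + C(2) = 1 + 5 + 3 = 9
C(5) = 1 + C(4) + C(3) = 1 + 9 + 5 = 15
calls = C(5) = 15

Final answer: 15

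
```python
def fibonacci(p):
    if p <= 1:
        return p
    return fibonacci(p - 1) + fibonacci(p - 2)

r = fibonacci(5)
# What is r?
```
Call trace (a repeated sub-call is expanded the first time; later identical calls just restate its return value):
fibonacci(p=5)
  fibonacci(p=4)
    fibonacci(p=3)
      fibonacci(p=2)
        fibonacci(p=1)
        -> return 1
        fibonacci(p=0)
        -> return 0
      -> return 1
      fibonacci(p=1)
      -> return 1
    -> return 2
    fibonacci(p=2) -> return 1  (same call as traced above)
  -> return 3
  fibonacci(p=3) -> return 2  (same call as traced above)
-> return 5

Final answer: 5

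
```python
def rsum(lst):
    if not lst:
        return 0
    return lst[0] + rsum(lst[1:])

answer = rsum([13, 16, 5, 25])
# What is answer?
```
Call trace:
rsum(lst=[13, 16, 5, 25])
  rsum(lst=[16, 5, 25])
    rsum(lst=[5, 25])
      rsum(lst=[25])
        rsum(lst=[])
        -> return 0
      -> return 25
    -> return 30
  -> return 46
-> return 59

Final answer: 59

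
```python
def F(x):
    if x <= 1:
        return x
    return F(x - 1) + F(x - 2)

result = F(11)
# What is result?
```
Call trace (a repeated sub-call is expanded the first time; later identical calls just restate its return value):
F(x=11)
  F(x=10)
    F(x=9)
      F(x=8)
        F(x=7)
          F(x=6)
            F(x=5)
              F(x=4)
                F(x=3)
                  F(x=2)
                    F(x=1)
                    -> return 1
                    F(x=0)
                    -> return 0
                  -> return 1
                  F(x=1)
                  -> return 1
                -> return 2
                F(x=2) -> return 1  (same call as traced above)
              -> return 3
              F(x=3) -> return 2  (same call as traced above)
            -> return 5
            F(x=4) -> return 3  (same call as traced above)
          -> return 8
          F(x=5) -> return 5  (same call as traced above)
        -> return 13
        F(x=6) -> return 8  (same call as traced above)
      -> return 21
      F(x=7) -> return 13  (same call as traced above)
    -> return 34
    F(x=8) -> return 21  (same call as traced above)
  -> return 55
  F(x=9) -> return 34  (same call as traced above)
-> return 89

Final answer: 89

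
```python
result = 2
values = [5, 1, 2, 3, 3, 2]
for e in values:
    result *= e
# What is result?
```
Trace:
  result=2
  result=10, e=5
  result=10, e=1
  result=20, e=2
  result=60, e=3
  result=180, e=3
  result=360, e=2

Final answer: 360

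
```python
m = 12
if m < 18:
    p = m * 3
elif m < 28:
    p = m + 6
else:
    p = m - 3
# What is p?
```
Trace:
  m=12
  m=12, p=36

Final answer: 36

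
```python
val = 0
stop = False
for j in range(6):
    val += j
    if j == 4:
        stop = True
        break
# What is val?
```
Trace:
  val=0
  val=0, stop=False
  val=0, stop=False, j=0
  val=1, stop=False, j=1
  val=3, stop=False, j=2
  val=6, stop=False, j=3
  val=10, stop=True, j=4

Final answer: 10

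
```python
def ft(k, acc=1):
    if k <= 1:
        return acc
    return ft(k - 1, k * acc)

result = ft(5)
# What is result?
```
Call trace:
ft(k=5, acc=1)
  ft(k=4, acc=5)
    ft(k=3, acc=20)
      ft(k=2, acc=60)
        ft(k=1, acc=120)
        -> return 120
      -> return 120
    -> return 120
  -> return 120
-> return 120

Final answer: 120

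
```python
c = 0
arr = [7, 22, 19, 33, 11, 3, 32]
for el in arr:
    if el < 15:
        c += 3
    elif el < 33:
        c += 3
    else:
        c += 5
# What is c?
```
Trace:
  c=0
  c=3, el=7
  c=6, el=22
  c=9, el=19
  c=14, el=33
  c=17, el=11
  c=20, el=3
  c=23, el=32

Final answer: 23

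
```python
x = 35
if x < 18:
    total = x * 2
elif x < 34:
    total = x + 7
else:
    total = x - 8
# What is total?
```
Trace:
  x=35
  x=35, total=27

Final answer: 27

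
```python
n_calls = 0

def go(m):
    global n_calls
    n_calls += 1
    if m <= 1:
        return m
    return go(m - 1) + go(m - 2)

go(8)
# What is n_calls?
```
Call trace (a repeated sub-call is expanded the first time; later identical calls just restate its return value):
go(m=8)
  go(m=7)
    go(m=6)
      go(m=5)
        go(m=4)
          go(m=3)
            go(m=2)
              go(m=1)
              -> return 1
              go(m=0)
              -> return 0
            -> return 1
            go(m=1)
            -> return 1
          -> return 2
          go(m=2) -> return 1  (same call as traced above)
        -> return 3
        go(m=3) -> return 2  (same call as traced above)
      -> return 5
      go(m=4) -> return 3  (same call as traced above)
    -> return 8
    go(m=5) -> return 5  (same call as traced above)
  -> return 13
  go(m=6) -> return 8  (same call as traced above)
-> return 21

n_calls is incremented once per call, so count the calls in each subtree. Let C(m) = number of calls made by go(m).
C(0) = C(1) = 1 (base case, no recursion); C(m) = 1 + C(m - 1) + C(m - 2) otherwise.
C(2) = 1 + C(1) + C(0) = 1 + 1 + 1 = 3
C(3) = 1 + C(2) + C(1) = 1 + 3 + 1 = 5
C(4) = 1 + C(3) + C(2) = 1 + 5 + 3 = 9
C(5) = 1 + C(4) + C(3) = 1 + 9 + 5 = 15
C(6) = 1 + C(5) + C(4) = 1 + 15 + 9 = 25
C(7) = 1 + C(6) + C(5) = 1 + 25 + 15 = 41
C(8) = 1 + C(7) + C(6) = 1 + 41 + 25 = 67
n_calls = C(8) = 67

Final answer: 67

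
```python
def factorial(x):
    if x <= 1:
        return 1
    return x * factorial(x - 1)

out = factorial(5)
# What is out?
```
Call trace:
factorial(x=5)
  factorial(x=4)
    factorial(x=3)
      factorial(x=2)
        factorial(x=1)
        -> return 1
      -> return 2
    -> return 6
  -> return 24
-> return 120

Final answer: 120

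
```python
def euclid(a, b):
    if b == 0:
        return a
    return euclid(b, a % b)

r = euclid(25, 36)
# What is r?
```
Call trace:
euclid(a=25, b=36)
  euclid(a=36, b=25)
    euclid(a=25, b=11)
      euclid(a=11, b=3)
        euclid(a=3, b=2)
          euclid(a=2, b=1)
            euclid(a=1, b=0)
            -> return 1
          -> return 1
        -> return 1
      -> return 1
    -> return 1
  -> return 1
-> return 1

Final answer: 1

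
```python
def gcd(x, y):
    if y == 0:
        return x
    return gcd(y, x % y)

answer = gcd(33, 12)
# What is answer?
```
Call trace:
gcd(x=33, y=12)
  gcd(x=12, y=9)
    gcd(x=9, y=3)
      gcd(x=3, y=0)
      -> return 3
    -> return 3
  -> return 3
-> return 3

Final answer: 3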